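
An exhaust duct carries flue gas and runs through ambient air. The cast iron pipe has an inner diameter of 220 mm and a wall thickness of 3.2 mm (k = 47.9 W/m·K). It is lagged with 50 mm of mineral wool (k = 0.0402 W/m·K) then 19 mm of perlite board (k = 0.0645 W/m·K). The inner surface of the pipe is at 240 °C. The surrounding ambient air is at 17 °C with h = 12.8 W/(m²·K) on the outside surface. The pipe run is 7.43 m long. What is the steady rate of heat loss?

Treating each annulus and film as a series resistance:
R_cast iron pipe wall = ln(113.2/110)/(2π×47.9×7.43) = 1.282×10^-5 K/W
R_mineral wool = ln(163.2/113.2)/(2π×0.0402×7.43) = 0.1949 K/W
R_perlite board = ln(182.2/163.2)/(2π×0.0645×7.43) = 0.03657 K/W
R_outer film = 1/(h_o·2πr_oL) = 1/(12.8×2π×0.1822×7.43) = 0.009185 K/W
R_total = 0.2407 K/W
Q = ΔT/R_total = 223/0.2407

Q ≈ 926 W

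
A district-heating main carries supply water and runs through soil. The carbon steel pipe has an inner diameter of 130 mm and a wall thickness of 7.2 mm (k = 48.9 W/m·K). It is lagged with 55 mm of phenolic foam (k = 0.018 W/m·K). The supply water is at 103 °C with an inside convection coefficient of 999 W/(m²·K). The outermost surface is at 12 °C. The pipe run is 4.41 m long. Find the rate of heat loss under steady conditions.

Cylindrical conduction, so R = ln(r₂/r₁)/(2πkL) per layer, in series:
R_inner film = 1/(h_i·2πr₁L) = 1/(999×2π×0.065×4.41) = 5.558×10^-4 K/W
R_carbon steel pipe wall = ln(72.2/65)/(2π×48.9×4.41) = 7.753×10^-5 K/W
R_phenolic foam = ln(127.2/72.2)/(2π×0.018×4.41) = 1.135 K/W
R_total = 1.136 K/W
Q = ΔT/R_total = 91/1.136

Q ≈ 80.1 W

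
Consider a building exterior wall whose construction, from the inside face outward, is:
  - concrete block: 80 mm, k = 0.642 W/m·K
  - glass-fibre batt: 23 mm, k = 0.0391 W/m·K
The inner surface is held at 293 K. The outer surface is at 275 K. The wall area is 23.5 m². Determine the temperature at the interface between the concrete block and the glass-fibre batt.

Using the resistance-network approach (series):
R_concrete block = L/(kA) = 0.08/(0.642×23.5) = 0.005303 K/W
R_glass-fibre batt = L/(kA) = 0.023/(0.0391×23.5) = 0.02503 K/W
R_total = 0.03033 K/W;  Q = ΔT/R_total = 18/0.03033 = 593.4 W
T_interface = T_inner − Q·ΣR(inner→interface) = 293 − 593×0.005303

T ≈ 290 K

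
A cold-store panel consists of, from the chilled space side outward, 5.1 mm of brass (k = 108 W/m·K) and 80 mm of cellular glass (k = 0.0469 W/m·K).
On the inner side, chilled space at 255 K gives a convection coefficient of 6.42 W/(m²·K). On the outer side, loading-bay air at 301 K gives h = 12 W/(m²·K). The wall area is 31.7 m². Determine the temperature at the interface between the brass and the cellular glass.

T ≈ 259 K

Using the resistance-network approach (series):
R_inner film = 1/(h_i·A) = 1/(6.42×31.7) = 0.004914 K/W
R_brass = L/(kA) = 0.0051/(108×31.7) = 1.49×10^-6 K/W
R_cellular glass = L/(kA) = 0.08/(0.0469×31.7) = 0.05381 K/W
R_outer film = 1/(h_o·A) = 1/(12×31.7) = 0.002629 K/W
R_total = 0.06135 K/W;  Q = ΔT/R_total = 46/0.06135 = 749.8 W
T_interface = T_inner + Q·ΣR(inner→interface) = 255 + 750×0.004915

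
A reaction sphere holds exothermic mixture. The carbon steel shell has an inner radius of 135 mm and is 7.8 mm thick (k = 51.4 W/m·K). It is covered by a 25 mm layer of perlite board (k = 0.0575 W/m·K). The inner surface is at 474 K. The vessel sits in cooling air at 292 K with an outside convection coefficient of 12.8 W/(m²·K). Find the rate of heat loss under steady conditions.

Radial (spherical) resistances in series:
R_carbon steel shell = (1/0.135 − 1/0.1428)/(4π×51.4) = 6.264×10^-4 K/W
R_perlite board = (1/0.1428 − 1/0.1678)/(4π×0.0575) = 1.444 K/W
R_outer film = 1/(h·4πr_o²) = 1/(12.8×4π×0.1678²) = 0.2208 K/W
R_total = 1.665 K/W
Q = ΔT/R_total = 182/1.665

Q ≈ 109 W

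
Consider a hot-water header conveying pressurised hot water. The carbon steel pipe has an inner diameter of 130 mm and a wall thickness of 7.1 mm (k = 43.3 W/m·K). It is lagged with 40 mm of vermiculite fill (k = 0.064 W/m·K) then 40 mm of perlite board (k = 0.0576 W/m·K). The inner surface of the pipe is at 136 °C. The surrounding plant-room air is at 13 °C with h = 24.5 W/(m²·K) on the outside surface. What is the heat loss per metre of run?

Cylindrical conduction, so R = ln(r₂/r₁)/(2πkL) per layer, in series:
R_carbon steel pipe wall = ln(72.1/65)/(2π×43.3×1) = 3.81×10^-4 K/W
R_vermiculite fill = ln(112.1/72.1)/(2π×0.064×1) = 1.098 K/W
R_perlite board = ln(152.1/112.1)/(2π×0.0576×1) = 0.8432 K/W
R_outer film = 1/(h_o·2πr_oL) = 1/(24.5×2π×0.1521×1) = 0.04271 K/W
R_total = 1.984 K/W
Q = ΔT/R_total = 123/1.984

q′ ≈ 62 W/m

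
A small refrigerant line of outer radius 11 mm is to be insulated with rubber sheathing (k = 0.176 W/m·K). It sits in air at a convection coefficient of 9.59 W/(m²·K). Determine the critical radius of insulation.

r_cr ≈ 18.4 mm

For a cylinder r_cr = k/h = 0.176/9.59
r_cr = 18.4 mm; since the bare radius (11 mm) is below r_cr, adding a thin layer of insulation will *increase* heat loss.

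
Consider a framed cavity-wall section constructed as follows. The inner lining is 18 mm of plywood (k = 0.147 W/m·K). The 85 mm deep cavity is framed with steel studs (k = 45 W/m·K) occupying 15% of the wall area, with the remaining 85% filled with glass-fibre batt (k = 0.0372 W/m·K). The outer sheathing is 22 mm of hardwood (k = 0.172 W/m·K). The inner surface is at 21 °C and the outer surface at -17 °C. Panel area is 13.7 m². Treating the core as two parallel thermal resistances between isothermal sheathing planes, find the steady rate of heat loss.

Sheathing layers in series; stud and cavity paths in parallel between them.
R_inner = 0.018/(0.147×13.7) = 0.008938 K/W
R_stud  = 0.085/(45×0.15×13.7) = 9.192×10^-4 K/W
R_cav   = 0.085/(0.0372×0.85×13.7) = 0.1962 K/W
1/R_core = 1/R_stud + 1/R_cav → R_core = 9.149×10^-4 K/W
R_outer = 0.022/(0.172×13.7) = 0.009336 K/W
R_total = 0.01919 K/W
Q = ΔT/R_total = 38/0.01919

Q ≈ 1980 W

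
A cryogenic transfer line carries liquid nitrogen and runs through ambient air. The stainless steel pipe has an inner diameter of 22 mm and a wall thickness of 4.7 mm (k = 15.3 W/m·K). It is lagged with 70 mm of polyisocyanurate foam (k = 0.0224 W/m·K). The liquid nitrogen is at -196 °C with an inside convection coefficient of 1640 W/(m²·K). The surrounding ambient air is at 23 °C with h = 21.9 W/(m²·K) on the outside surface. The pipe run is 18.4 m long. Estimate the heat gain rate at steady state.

Cylindrical conduction, so R = ln(r₂/r₁)/(2πkL) per layer, in series:
R_inner film = 1/(h_i·2πr₁L) = 1/(1640×2π×0.011×18.4) = 4.795×10^-4 K/W
R_stainless steel pipe wall = ln(15.7/11)/(2π×15.3×18.4) = 2.011×10^-4 K/W
R_polyisocyanurate foam = ln(85.7/15.7)/(2π×0.0224×18.4) = 0.6554 K/W
R_outer film = 1/(h_o·2πr_oL) = 1/(21.9×2π×0.0857×18.4) = 0.004609 K/W
R_total = 0.6607 K/W
Q = ΔT/R_total = 219/0.6607

Q ≈ 331 W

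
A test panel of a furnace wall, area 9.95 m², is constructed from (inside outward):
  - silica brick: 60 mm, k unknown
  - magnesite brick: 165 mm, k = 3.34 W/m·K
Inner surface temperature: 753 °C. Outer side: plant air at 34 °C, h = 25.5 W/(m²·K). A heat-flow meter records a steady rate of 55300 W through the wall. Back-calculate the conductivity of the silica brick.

Using the resistance-network approach (series):
R_magnesite brick = L/(kA) = 0.165/(3.34×9.95) = 0.004965 K/W
R_outer film = 1/(h_o·A) = 1/(25.5×9.95) = 0.003941 K/W
Sum of known resistances R_other = 0.008906 K/W
Total R = ΔT/Q = 719/55300 = 0.013 K/W
R_silica brick = R_total − R_other = 0.004096 K/W
k = L/(R·A) = 0.06/(0.004096×9.95)

k ≈ 1.47 W/(m·K)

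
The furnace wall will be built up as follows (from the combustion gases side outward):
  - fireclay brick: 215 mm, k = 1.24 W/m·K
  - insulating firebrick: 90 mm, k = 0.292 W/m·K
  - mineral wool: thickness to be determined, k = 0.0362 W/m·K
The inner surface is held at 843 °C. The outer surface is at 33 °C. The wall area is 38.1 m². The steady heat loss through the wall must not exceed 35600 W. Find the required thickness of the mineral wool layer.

Series thermal resistances:
R_fireclay brick = L/(kA) = 0.215/(1.24×38.1) = 0.004551 K/W
R_insulating firebrick = L/(kA) = 0.09/(0.292×38.1) = 0.00809 K/W
Sum of the known resistances R_other = 0.01264 K/W
Required total resistance R_tot = ΔT/Q_allow = 810/35600 = 0.02275 K/W
R_mineral wool = R_tot − R_other = 0.01011 K/W
L = R·k·A = 0.01011×0.0362×38.1

L ≈ 13.9 mm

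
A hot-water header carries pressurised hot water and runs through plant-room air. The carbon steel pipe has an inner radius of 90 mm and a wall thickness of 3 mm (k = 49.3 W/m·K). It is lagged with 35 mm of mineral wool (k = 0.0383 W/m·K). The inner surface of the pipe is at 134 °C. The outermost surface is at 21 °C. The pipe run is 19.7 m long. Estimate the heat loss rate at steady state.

Q ≈ 1680 W

Cylindrical conduction, so R = ln(r₂/r₁)/(2πkL) per layer, in series:
R_carbon steel pipe wall = ln(93/90)/(2π×49.3×19.7) = 5.373×10^-6 K/W
R_mineral wool = ln(128/93)/(2π×0.0383×19.7) = 0.06738 K/W
R_total = 0.06739 K/W
Q = ΔT/R_total = 113/0.06739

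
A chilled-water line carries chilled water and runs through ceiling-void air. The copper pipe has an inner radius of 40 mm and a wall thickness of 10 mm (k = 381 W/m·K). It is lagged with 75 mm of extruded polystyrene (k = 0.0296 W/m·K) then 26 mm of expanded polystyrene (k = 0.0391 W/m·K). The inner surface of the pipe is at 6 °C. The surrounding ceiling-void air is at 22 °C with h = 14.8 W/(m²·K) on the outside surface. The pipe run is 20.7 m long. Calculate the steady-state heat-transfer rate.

Q ≈ 57.4 W

Treating each annulus and film as a series resistance:
R_copper pipe wall = ln(50/40)/(2π×381×20.7) = 4.503×10^-6 K/W
R_extruded polystyrene = ln(125/50)/(2π×0.0296×20.7) = 0.238 K/W
R_expanded polystyrene = ln(151/125)/(2π×0.0391×20.7) = 0.03716 K/W
R_outer film = 1/(h_o·2πr_oL) = 1/(14.8×2π×0.151×20.7) = 0.00344 K/W
R_total = 0.2786 K/W
Q = ΔT/R_total = 16/0.2786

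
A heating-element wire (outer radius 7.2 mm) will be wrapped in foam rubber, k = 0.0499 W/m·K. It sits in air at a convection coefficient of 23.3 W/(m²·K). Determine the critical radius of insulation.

r_cr ≈ 2.14 mm

For a cylinder r_cr = k/h = 0.0499/23.3
r_cr = 2.14 mm; since the bare radius (7.2 mm) is above r_cr, any added insulation will reduce heat loss.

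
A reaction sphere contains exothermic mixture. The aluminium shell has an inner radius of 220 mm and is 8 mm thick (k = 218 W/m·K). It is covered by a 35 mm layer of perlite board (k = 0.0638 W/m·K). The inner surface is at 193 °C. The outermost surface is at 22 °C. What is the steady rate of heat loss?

Spherical conduction: R = (1/r_in − 1/r_out)/(4πk) per layer; series-sum.
R_aluminium shell = (1/0.22 − 1/0.228)/(4π×218) = 5.822×10^-5 K/W
R_perlite board = (1/0.228 − 1/0.263)/(4π×0.0638) = 0.728 K/W
R_total = 0.7281 K/W
Q = ΔT/R_total = 171/0.7281

Q ≈ 235 W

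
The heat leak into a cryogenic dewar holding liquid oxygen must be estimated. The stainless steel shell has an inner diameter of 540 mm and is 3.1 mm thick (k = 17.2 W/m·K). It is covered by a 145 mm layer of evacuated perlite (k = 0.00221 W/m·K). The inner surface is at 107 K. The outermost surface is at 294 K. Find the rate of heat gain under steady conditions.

Q ≈ 4.09 W

Radial (spherical) resistances in series:
R_stainless steel shell = (1/0.27 − 1/0.2731)/(4π×17.2) = 1.945×10^-4 K/W
R_evacuated perlite = (1/0.2731 − 1/0.4181)/(4π×0.00221) = 45.73 K/W
R_total = 45.73 K/W
Q = ΔT/R_total = 187/45.73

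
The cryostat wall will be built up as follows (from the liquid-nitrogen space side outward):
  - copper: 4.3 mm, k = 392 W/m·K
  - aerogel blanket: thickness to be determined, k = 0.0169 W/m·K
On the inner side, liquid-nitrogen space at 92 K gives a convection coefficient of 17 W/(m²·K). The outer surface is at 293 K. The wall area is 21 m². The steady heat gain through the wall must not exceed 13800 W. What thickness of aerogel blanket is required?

Model the wall as resistances in series:
R_inner film = 1/(h_i·A) = 1/(17×21) = 0.002801 K/W
R_copper = L/(kA) = 0.0043/(392×21) = 5.224×10^-7 K/W
Sum of the known resistances R_other = 0.002802 K/W
Required total resistance R_tot = ΔT/Q_allow = 201/13800 = 0.01457 K/W
R_aerogel blanket = R_tot − R_other = 0.01176 K/W
L = R·k·A = 0.01176×0.0169×21

L ≈ 4.17 mm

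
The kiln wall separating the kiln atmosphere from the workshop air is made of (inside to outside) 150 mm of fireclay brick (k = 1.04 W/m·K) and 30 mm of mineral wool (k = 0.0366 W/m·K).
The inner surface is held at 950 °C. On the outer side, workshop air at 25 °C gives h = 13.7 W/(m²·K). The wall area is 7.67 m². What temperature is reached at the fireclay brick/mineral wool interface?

T ≈ 821 °C

Series thermal resistances:
R_fireclay brick = L/(kA) = 0.15/(1.04×7.67) = 0.0188 K/W
R_mineral wool = L/(kA) = 0.03/(0.0366×7.67) = 0.1069 K/W
R_outer film = 1/(h_o·A) = 1/(13.7×7.67) = 0.009517 K/W
R_total = 0.1352 K/W;  Q = ΔT/R_total = 925/0.1352 = 6842 W
T_interface = T_inner − Q·ΣR(inner→interface) = 950 − 6840×0.0188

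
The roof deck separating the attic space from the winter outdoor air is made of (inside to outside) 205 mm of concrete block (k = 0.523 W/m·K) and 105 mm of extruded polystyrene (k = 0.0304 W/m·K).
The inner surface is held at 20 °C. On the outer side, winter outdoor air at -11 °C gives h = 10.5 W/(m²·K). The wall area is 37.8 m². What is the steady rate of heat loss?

Series thermal resistances:
R_concrete block = L/(kA) = 0.205/(0.523×37.8) = 0.01037 K/W
R_extruded polystyrene = L/(kA) = 0.105/(0.0304×37.8) = 0.09137 K/W
R_outer film = 1/(h_o·A) = 1/(10.5×37.8) = 0.00252 K/W
R_total = 0.1043 K/W
Q = ΔT / R_total = 31 / 0.1043

Q ≈ 297 W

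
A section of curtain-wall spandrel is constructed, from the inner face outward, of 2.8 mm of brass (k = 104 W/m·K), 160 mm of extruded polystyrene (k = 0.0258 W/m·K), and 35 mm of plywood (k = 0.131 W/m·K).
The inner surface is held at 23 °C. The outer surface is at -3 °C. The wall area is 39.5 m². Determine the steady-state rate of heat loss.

Q ≈ 159 W

Model the wall as resistances in series:
R_brass = L/(kA) = 0.0028/(104×39.5) = 6.816×10^-7 K/W
R_extruded polystyrene = L/(kA) = 0.16/(0.0258×39.5) = 0.157 K/W
R_plywood = L/(kA) = 0.035/(0.131×39.5) = 0.006764 K/W
R_total = 0.1638 K/W
Q = ΔT / R_total = 26 / 0.1638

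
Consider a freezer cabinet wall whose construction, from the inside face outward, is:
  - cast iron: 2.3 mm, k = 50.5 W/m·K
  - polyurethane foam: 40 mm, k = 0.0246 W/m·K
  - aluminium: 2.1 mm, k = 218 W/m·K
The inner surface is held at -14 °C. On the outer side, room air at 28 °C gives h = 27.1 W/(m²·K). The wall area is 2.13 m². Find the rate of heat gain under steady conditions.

Thermal resistances in series:
R_cast iron = L/(kA) = 0.0023/(50.5×2.13) = 2.138×10^-5 K/W
R_polyurethane foam = L/(kA) = 0.04/(0.0246×2.13) = 0.7634 K/W
R_aluminium = L/(kA) = 0.0021/(218×2.13) = 4.523×10^-6 K/W
R_outer film = 1/(h_o·A) = 1/(27.1×2.13) = 0.01732 K/W
R_total = 0.7807 K/W
Q = ΔT / R_total = 42 / 0.7807

Q ≈ 53.8 W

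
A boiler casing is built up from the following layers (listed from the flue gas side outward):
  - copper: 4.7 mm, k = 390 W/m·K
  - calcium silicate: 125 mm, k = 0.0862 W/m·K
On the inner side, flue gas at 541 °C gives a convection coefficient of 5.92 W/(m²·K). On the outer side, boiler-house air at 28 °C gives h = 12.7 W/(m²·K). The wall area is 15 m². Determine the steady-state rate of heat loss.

Series thermal resistances:
R_inner film = 1/(h_i·A) = 1/(5.92×15) = 0.01126 K/W
R_copper = L/(kA) = 0.0047/(390×15) = 8.034×10^-7 K/W
R_calcium silicate = L/(kA) = 0.125/(0.0862×15) = 0.09667 K/W
R_outer film = 1/(h_o·A) = 1/(12.7×15) = 0.005249 K/W
R_total = 0.1132 K/W
Q = ΔT / R_total = 513 / 0.1132

Q ≈ 4530 W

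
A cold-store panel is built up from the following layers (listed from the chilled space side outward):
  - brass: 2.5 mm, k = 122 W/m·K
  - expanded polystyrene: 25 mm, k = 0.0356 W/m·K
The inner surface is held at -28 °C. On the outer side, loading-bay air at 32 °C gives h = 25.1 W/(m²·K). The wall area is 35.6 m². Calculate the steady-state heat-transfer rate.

Thermal resistances in series:
R_brass = L/(kA) = 0.0025/(122×35.6) = 5.756×10^-7 K/W
R_expanded polystyrene = L/(kA) = 0.025/(0.0356×35.6) = 0.01973 K/W
R_outer film = 1/(h_o·A) = 1/(25.1×35.6) = 0.001119 K/W
R_total = 0.02085 K/W
Q = ΔT / R_total = 60 / 0.02085

Q ≈ 2880 W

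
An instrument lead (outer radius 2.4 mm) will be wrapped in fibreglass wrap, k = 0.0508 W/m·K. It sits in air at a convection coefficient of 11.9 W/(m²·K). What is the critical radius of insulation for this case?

r_cr ≈ 4.27 mm

For a cylinder r_cr = k/h = 0.0508/11.9
r_cr = 4.27 mm; since the bare radius (2.4 mm) is below r_cr, adding a thin layer of insulation will *increase* heat loss.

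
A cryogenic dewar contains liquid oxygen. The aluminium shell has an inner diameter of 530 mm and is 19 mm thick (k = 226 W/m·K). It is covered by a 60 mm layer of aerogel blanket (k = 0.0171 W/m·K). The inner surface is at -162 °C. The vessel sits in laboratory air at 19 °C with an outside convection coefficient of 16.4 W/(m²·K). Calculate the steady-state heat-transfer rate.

Q ≈ 62.4 W

Spherical conduction: R = (1/r_in − 1/r_out)/(4πk) per layer; series-sum.
R_aluminium shell = (1/0.265 − 1/0.284)/(4π×226) = 8.889×10^-5 K/W
R_aerogel blanket = (1/0.284 − 1/0.344)/(4π×0.0171) = 2.858 K/W
R_outer film = 1/(h·4πr_o²) = 1/(16.4×4π×0.344²) = 0.041 K/W
R_total = 2.899 K/W
Q = ΔT/R_total = 181/2.899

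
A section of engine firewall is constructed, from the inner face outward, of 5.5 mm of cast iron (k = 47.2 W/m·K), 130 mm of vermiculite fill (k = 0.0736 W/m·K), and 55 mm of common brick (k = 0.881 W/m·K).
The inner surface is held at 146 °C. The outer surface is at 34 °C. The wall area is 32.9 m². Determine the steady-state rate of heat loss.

Treating each layer as a thermal resistance in series:
R_cast iron = L/(kA) = 0.0055/(47.2×32.9) = 3.542×10^-6 K/W
R_vermiculite fill = L/(kA) = 0.13/(0.0736×32.9) = 0.05369 K/W
R_common brick = L/(kA) = 0.055/(0.881×32.9) = 0.001898 K/W
R_total = 0.05559 K/W
Q = ΔT / R_total = 112 / 0.05559

Q ≈ 2010 W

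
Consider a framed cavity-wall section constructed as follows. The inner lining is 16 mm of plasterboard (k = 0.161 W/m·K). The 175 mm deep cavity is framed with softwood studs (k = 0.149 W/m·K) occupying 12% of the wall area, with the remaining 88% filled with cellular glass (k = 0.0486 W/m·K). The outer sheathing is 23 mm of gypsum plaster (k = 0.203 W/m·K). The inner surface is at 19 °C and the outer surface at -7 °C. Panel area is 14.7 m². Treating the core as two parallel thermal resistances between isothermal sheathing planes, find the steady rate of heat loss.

Sheathing layers in series; stud and cavity paths in parallel between them.
R_inner = 0.016/(0.161×14.7) = 0.00676 K/W
R_stud  = 0.175/(0.149×0.12×14.7) = 0.6658 K/W
R_cav   = 0.175/(0.0486×0.88×14.7) = 0.2784 K/W
1/R_core = 1/R_stud + 1/R_cav → R_core = 0.1963 K/W
R_outer = 0.023/(0.203×14.7) = 0.007708 K/W
R_total = 0.2108 K/W
Q = ΔT/R_total = 26/0.2108

Q ≈ 123 W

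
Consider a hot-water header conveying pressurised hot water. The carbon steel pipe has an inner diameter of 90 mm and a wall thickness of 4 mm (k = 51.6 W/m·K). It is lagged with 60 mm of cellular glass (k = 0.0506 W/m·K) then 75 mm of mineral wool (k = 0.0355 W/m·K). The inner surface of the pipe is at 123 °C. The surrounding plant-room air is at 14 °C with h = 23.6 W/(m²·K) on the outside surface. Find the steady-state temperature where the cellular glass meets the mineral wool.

Treating each annulus and film as a series resistance:
R_carbon steel pipe wall = ln(49/45)/(2π×51.6×1) = 2.627×10^-4 K/W
R_cellular glass = ln(109/49)/(2π×0.0506×1) = 2.515 K/W
R_mineral wool = ln(184/109)/(2π×0.0355×1) = 2.347 K/W
R_outer film = 1/(h_o·2πr_oL) = 1/(23.6×2π×0.184×1) = 0.03665 K/W
R_total = 4.899 K/W
Q = ΔT/R_total = 109/4.899
Q = 22.2 W/m
T_interface = T_inner − Q·ΣR(inner→interface) = 123 − 22.2×2.515

T ≈ 67 °C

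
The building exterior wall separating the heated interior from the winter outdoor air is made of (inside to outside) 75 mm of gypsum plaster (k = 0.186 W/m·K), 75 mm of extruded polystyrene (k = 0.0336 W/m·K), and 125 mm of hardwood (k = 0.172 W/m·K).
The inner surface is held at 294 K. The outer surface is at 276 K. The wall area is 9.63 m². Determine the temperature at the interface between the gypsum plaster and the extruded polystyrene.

T ≈ 292 K

Thermal resistances in series:
R_gypsum plaster = L/(kA) = 0.075/(0.186×9.63) = 0.04187 K/W
R_extruded polystyrene = L/(kA) = 0.075/(0.0336×9.63) = 0.2318 K/W
R_hardwood = L/(kA) = 0.125/(0.172×9.63) = 0.07547 K/W
R_total = 0.3491 K/W;  Q = ΔT/R_total = 18/0.3491 = 51.56 W
T_interface = T_inner − Q·ΣR(inner→interface) = 294 − 51.6×0.04187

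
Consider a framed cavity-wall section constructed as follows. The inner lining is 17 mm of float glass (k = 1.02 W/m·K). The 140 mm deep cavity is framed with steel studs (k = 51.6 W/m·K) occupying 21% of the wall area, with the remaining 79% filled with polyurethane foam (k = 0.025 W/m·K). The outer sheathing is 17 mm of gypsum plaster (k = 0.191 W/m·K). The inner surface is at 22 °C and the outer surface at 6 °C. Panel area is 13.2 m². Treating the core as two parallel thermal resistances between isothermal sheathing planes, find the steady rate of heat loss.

Q ≈ 1780 W

Sheathing layers in series; stud and cavity paths in parallel between them.
R_inner = 0.017/(1.02×13.2) = 0.001263 K/W
R_stud  = 0.14/(51.6×0.21×13.2) = 9.788×10^-4 K/W
R_cav   = 0.14/(0.025×0.79×13.2) = 0.537 K/W
1/R_core = 1/R_stud + 1/R_cav → R_core = 9.77×10^-4 K/W
R_outer = 0.017/(0.191×13.2) = 0.006743 K/W
R_total = 0.008982 K/W
Q = ΔT/R_total = 16/0.008982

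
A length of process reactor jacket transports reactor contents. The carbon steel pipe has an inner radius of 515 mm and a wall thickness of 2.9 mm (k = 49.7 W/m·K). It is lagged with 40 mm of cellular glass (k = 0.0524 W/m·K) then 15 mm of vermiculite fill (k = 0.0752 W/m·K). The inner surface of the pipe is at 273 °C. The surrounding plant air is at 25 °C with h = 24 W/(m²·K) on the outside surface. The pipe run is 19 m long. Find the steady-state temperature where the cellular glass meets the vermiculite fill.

T ≈ 82.2 °C

Cylindrical conduction, so R = ln(r₂/r₁)/(2πkL) per layer, in series:
R_carbon steel pipe wall = ln(517.9/515)/(2π×49.7×19) = 9.464×10^-7 K/W
R_cellular glass = ln(557.9/517.9)/(2π×0.0524×19) = 0.01189 K/W
R_vermiculite fill = ln(572.9/557.9)/(2π×0.0752×19) = 0.002955 K/W
R_outer film = 1/(h_o·2πr_oL) = 1/(24×2π×0.5729×19) = 6.092×10^-4 K/W
R_total = 0.01546 K/W
Q = ΔT/R_total = 248/0.01546
Q = 16000 W
T_interface = T_inner − Q·ΣR(inner→interface) = 273 − 16000×0.01189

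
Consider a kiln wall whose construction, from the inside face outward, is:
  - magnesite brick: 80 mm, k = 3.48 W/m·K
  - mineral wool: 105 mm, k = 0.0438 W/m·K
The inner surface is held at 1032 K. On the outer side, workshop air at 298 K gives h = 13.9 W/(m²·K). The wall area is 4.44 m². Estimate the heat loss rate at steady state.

Treating each layer as a thermal resistance in series:
R_magnesite brick = L/(kA) = 0.08/(3.48×4.44) = 0.005178 K/W
R_mineral wool = L/(kA) = 0.105/(0.0438×4.44) = 0.5399 K/W
R_outer film = 1/(h_o·A) = 1/(13.9×4.44) = 0.0162 K/W
R_total = 0.5613 K/W
Q = ΔT / R_total = 734 / 0.5613

Q ≈ 1310 W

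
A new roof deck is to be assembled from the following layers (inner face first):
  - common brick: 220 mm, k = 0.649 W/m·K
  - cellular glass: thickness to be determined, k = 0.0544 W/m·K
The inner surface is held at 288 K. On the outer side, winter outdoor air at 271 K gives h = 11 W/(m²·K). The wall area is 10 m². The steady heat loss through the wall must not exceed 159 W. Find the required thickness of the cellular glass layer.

Model the wall as resistances in series:
R_common brick = L/(kA) = 0.22/(0.649×10) = 0.0339 K/W
R_outer film = 1/(h_o·A) = 1/(11×10) = 0.009091 K/W
Sum of the known resistances R_other = 0.04299 K/W
Required total resistance R_tot = ΔT/Q_allow = 17/159 = 0.1069 K/W
R_cellular glass = R_tot − R_other = 0.06393 K/W
L = R·k·A = 0.06393×0.0544×10

L ≈ 34.8 mm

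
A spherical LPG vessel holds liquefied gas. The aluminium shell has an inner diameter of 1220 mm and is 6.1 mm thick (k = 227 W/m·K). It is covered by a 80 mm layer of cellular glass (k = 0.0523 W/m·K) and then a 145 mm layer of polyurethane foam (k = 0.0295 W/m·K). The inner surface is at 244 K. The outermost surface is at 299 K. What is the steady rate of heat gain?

Each spherical layer contributes R = (1/r_i − 1/r_o)/(4πk):
R_aluminium shell = (1/0.61 − 1/0.6161)/(4π×227) = 5.69×10^-6 K/W
R_cellular glass = (1/0.6161 − 1/0.6961)/(4π×0.0523) = 0.2838 K/W
R_polyurethane foam = (1/0.6961 − 1/0.8411)/(4π×0.0295) = 0.6681 K/W
R_total = 0.9519 K/W
Q = ΔT/R_total = 55/0.9519

Q ≈ 57.8 W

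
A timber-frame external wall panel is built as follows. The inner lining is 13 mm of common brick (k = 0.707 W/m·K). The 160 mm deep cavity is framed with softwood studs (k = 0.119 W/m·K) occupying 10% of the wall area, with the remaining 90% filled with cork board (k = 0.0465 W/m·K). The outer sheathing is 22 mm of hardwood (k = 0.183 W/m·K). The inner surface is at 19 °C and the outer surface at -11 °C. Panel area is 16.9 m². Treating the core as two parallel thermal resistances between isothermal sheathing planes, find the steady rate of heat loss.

Q ≈ 163 W

Sheathing layers in series; stud and cavity paths in parallel between them.
R_inner = 0.013/(0.707×16.9) = 0.001088 K/W
R_stud  = 0.16/(0.119×0.1×16.9) = 0.7956 K/W
R_cav   = 0.16/(0.0465×0.9×16.9) = 0.2262 K/W
1/R_core = 1/R_stud + 1/R_cav → R_core = 0.1761 K/W
R_outer = 0.022/(0.183×16.9) = 0.007114 K/W
R_total = 0.1843 K/W
Q = ΔT/R_total = 30/0.1843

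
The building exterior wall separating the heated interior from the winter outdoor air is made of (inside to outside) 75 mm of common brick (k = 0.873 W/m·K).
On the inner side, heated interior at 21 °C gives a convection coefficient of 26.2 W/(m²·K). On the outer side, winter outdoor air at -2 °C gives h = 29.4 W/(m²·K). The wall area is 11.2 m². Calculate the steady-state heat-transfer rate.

Q ≈ 1630 W

Series thermal resistances:
R_inner film = 1/(h_i·A) = 1/(26.2×11.2) = 0.003408 K/W
R_common brick = L/(kA) = 0.075/(0.873×11.2) = 0.007671 K/W
R_outer film = 1/(h_o·A) = 1/(29.4×11.2) = 0.003037 K/W
R_total = 0.01412 K/W
Q = ΔT / R_total = 23 / 0.01412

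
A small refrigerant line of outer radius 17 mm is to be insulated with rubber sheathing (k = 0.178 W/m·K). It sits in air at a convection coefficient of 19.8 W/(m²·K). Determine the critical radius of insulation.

r_cr ≈ 8.99 mm

For a cylinder r_cr = k/h = 0.178/19.8
r_cr = 8.99 mm; since the bare radius (17 mm) is above r_cr, any added insulation will reduce heat loss.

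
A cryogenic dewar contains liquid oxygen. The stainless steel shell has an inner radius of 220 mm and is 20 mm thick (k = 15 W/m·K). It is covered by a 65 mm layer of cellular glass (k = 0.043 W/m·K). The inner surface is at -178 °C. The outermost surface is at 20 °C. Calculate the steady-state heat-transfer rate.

Q ≈ 120 W

For a spherical shell R = (1/r₁ − 1/r₂)/(4πk); film R = 1/(h·4πr²). In series:
R_stainless steel shell = (1/0.22 − 1/0.24)/(4π×15) = 0.00201 K/W
R_cellular glass = (1/0.24 − 1/0.305)/(4π×0.043) = 1.643 K/W
R_total = 1.645 K/W
Q = ΔT/R_total = 198/1.645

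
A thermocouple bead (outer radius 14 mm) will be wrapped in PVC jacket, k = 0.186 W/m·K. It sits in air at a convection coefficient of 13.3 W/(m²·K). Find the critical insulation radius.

r_cr ≈ 28 mm

For a sphere r_cr = 2k/h = 2×0.186/13.3
r_cr = 28 mm; since the bare radius (14 mm) is below r_cr, adding a thin layer of insulation will *increase* heat loss.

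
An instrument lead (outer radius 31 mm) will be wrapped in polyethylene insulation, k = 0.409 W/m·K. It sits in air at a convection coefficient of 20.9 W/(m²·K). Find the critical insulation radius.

r_cr ≈ 19.6 mm

For a cylinder r_cr = k/h = 0.409/20.9
r_cr = 19.6 mm; since the bare radius (31 mm) is above r_cr, any added insulation will reduce heat loss.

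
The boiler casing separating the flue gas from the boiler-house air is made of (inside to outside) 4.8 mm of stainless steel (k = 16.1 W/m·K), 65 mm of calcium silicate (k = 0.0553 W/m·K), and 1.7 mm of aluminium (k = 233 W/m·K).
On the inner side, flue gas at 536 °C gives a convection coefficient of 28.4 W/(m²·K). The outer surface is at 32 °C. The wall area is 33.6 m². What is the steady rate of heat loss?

Using the resistance-network approach (series):
R_inner film = 1/(h_i·A) = 1/(28.4×33.6) = 0.001048 K/W
R_stainless steel = L/(kA) = 0.0048/(16.1×33.6) = 8.873×10^-6 K/W
R_calcium silicate = L/(kA) = 0.065/(0.0553×33.6) = 0.03498 K/W
R_aluminium = L/(kA) = 0.0017/(233×33.6) = 2.171×10^-7 K/W
R_total = 0.03604 K/W
Q = ΔT / R_total = 504 / 0.03604

Q ≈ 14000 W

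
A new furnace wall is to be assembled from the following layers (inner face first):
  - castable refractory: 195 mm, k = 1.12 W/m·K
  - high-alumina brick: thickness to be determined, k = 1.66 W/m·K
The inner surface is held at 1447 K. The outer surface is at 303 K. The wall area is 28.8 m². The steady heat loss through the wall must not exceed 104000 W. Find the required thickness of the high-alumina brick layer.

Thermal resistances in series:
R_castable refractory = L/(kA) = 0.195/(1.12×28.8) = 0.006045 K/W
Sum of the known resistances R_other = 0.006045 K/W
Required total resistance R_tot = ΔT/Q_allow = 1144/104000 = 0.011 K/W
R_high-alumina brick = R_tot − R_other = 0.004955 K/W
L = R·k·A = 0.004955×1.66×28.8

L ≈ 237 mm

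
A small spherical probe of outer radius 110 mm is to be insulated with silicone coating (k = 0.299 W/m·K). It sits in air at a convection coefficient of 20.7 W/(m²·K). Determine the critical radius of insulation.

For a sphere r_cr = 2k/h = 2×0.299/20.7
r_cr = 28.9 mm; since the bare radius (110 mm) is above r_cr, any added insulation will reduce heat loss.

r_cr ≈ 28.9 mm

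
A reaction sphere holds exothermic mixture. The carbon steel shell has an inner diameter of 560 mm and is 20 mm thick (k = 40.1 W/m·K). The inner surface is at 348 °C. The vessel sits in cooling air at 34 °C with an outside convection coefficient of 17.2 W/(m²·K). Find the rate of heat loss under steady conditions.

Spherical conduction: R = (1/r_in − 1/r_out)/(4πk) per layer; series-sum.
R_carbon steel shell = (1/0.28 − 1/0.3)/(4π×40.1) = 4.725×10^-4 K/W
R_outer film = 1/(h·4πr_o²) = 1/(17.2×4π×0.3²) = 0.05141 K/W
R_total = 0.05188 K/W
Q = ΔT/R_total = 314/0.05188

Q ≈ 6050 W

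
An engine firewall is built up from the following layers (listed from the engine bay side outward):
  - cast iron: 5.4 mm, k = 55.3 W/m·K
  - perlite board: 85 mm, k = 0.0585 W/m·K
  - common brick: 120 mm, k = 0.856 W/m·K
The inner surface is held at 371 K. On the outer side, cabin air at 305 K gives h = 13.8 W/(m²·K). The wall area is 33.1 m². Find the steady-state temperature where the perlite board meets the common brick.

T ≈ 313 K

Thermal resistances in series:
R_cast iron = L/(kA) = 0.0054/(55.3×33.1) = 2.95×10^-6 K/W
R_perlite board = L/(kA) = 0.085/(0.0585×33.1) = 0.0439 K/W
R_common brick = L/(kA) = 0.12/(0.856×33.1) = 0.004235 K/W
R_outer film = 1/(h_o·A) = 1/(13.8×33.1) = 0.002189 K/W
R_total = 0.05032 K/W;  Q = ΔT/R_total = 66/0.05032 = 1311 W
T_interface = T_inner − Q·ΣR(inner→interface) = 371 − 1310×0.0439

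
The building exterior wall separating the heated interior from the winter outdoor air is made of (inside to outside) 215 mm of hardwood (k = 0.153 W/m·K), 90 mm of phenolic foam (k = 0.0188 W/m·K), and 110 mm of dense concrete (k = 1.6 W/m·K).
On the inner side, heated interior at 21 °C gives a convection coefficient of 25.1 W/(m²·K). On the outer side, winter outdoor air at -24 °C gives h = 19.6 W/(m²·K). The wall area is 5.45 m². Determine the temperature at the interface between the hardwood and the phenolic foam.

T ≈ 10.8 °C

Treating each layer as a thermal resistance in series:
R_inner film = 1/(h_i·A) = 1/(25.1×5.45) = 0.00731 K/W
R_hardwood = L/(kA) = 0.215/(0.153×5.45) = 0.2578 K/W
R_phenolic foam = L/(kA) = 0.09/(0.0188×5.45) = 0.8784 K/W
R_dense concrete = L/(kA) = 0.11/(1.6×5.45) = 0.01261 K/W
R_outer film = 1/(h_o·A) = 1/(19.6×5.45) = 0.009362 K/W
R_total = 1.166 K/W;  Q = ΔT/R_total = 45/1.166 = 38.61 W
T_interface = T_inner − Q·ΣR(inner→interface) = 21 − 38.6×0.2652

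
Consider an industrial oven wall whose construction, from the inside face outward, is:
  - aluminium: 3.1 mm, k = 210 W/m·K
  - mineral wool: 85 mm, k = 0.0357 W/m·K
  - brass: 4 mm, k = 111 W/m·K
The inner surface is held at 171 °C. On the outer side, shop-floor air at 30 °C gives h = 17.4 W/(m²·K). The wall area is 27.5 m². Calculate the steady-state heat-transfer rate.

Q ≈ 1590 W

Using the resistance-network approach (series):
R_aluminium = L/(kA) = 0.0031/(210×27.5) = 5.368×10^-7 K/W
R_mineral wool = L/(kA) = 0.085/(0.0357×27.5) = 0.08658 K/W
R_brass = L/(kA) = 0.004/(111×27.5) = 1.31×10^-6 K/W
R_outer film = 1/(h_o·A) = 1/(17.4×27.5) = 0.00209 K/W
R_total = 0.08867 K/W
Q = ΔT / R_total = 141 / 0.08867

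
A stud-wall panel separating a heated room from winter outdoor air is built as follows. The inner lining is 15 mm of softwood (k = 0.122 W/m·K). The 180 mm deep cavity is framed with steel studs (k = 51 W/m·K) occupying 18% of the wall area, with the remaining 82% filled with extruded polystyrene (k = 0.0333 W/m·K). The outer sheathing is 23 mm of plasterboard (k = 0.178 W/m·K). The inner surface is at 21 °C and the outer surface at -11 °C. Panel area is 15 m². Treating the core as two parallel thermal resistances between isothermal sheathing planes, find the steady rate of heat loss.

Q ≈ 1770 W

Sheathing layers in series; stud and cavity paths in parallel between them.
R_inner = 0.015/(0.122×15) = 0.008197 K/W
R_stud  = 0.18/(51×0.18×15) = 0.001307 K/W
R_cav   = 0.18/(0.0333×0.82×15) = 0.4395 K/W
1/R_core = 1/R_stud + 1/R_cav → R_core = 0.001303 K/W
R_outer = 0.023/(0.178×15) = 0.008614 K/W
R_total = 0.01811 K/W
Q = ΔT/R_total = 32/0.01811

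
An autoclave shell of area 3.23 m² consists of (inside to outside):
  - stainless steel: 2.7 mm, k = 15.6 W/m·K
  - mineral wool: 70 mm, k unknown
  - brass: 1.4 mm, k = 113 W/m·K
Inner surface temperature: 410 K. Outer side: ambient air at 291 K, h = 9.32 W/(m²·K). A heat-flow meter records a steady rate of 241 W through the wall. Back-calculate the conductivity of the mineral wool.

k ≈ 0.0471 W/(m·K)

Thermal resistances in series:
R_stainless steel = L/(kA) = 0.0027/(15.6×3.23) = 5.358×10^-5 K/W
R_brass = L/(kA) = 0.0014/(113×3.23) = 3.836×10^-6 K/W
R_outer film = 1/(h_o·A) = 1/(9.32×3.23) = 0.03322 K/W
Sum of known resistances R_other = 0.03328 K/W
Total R = ΔT/Q = 119/241 = 0.4938 K/W
R_mineral wool = R_total − R_other = 0.4605 K/W
k = L/(R·A) = 0.07/(0.4605×3.23)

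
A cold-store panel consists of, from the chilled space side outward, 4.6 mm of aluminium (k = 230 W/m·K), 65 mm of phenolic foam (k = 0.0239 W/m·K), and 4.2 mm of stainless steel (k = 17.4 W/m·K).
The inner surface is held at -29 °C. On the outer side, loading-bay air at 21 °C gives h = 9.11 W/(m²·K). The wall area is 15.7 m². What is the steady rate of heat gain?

Q ≈ 277 W

Treating each layer as a thermal resistance in series:
R_aluminium = L/(kA) = 0.0046/(230×15.7) = 1.274×10^-6 K/W
R_phenolic foam = L/(kA) = 0.065/(0.0239×15.7) = 0.1732 K/W
R_stainless steel = L/(kA) = 0.0042/(17.4×15.7) = 1.537×10^-5 K/W
R_outer film = 1/(h_o·A) = 1/(9.11×15.7) = 0.006992 K/W
R_total = 0.1802 K/W
Q = ΔT / R_total = 50 / 0.1802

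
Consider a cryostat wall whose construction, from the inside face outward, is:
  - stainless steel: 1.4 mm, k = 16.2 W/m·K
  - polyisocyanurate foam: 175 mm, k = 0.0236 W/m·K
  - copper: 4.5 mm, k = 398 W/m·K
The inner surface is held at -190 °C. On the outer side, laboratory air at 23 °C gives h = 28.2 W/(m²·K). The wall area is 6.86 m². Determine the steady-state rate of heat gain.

Thermal resistances in series:
R_stainless steel = L/(kA) = 0.0014/(16.2×6.86) = 1.26×10^-5 K/W
R_polyisocyanurate foam = L/(kA) = 0.175/(0.0236×6.86) = 1.081 K/W
R_copper = L/(kA) = 0.0045/(398×6.86) = 1.648×10^-6 K/W
R_outer film = 1/(h_o·A) = 1/(28.2×6.86) = 0.005169 K/W
R_total = 1.086 K/W
Q = ΔT / R_total = 213 / 1.086

Q ≈ 196 W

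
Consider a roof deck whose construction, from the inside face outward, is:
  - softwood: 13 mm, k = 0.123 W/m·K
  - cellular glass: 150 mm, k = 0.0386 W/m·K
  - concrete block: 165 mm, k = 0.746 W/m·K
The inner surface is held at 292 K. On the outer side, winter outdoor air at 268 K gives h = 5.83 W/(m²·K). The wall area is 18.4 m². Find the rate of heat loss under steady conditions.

Q ≈ 101 W

Thermal resistances in series:
R_softwood = L/(kA) = 0.013/(0.123×18.4) = 0.005744 K/W
R_cellular glass = L/(kA) = 0.15/(0.0386×18.4) = 0.2112 K/W
R_concrete block = L/(kA) = 0.165/(0.746×18.4) = 0.01202 K/W
R_outer film = 1/(h_o·A) = 1/(5.83×18.4) = 0.009322 K/W
R_total = 0.2383 K/W
Q = ΔT / R_total = 24 / 0.2383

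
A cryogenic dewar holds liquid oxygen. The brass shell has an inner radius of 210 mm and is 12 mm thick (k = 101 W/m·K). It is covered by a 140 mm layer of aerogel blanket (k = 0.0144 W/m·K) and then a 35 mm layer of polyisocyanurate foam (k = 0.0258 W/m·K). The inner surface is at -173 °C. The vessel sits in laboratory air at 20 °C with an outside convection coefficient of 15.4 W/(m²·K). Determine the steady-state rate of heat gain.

Q ≈ 18.5 W

Spherical conduction: R = (1/r_in − 1/r_out)/(4πk) per layer; series-sum.
R_brass shell = (1/0.21 − 1/0.222)/(4π×101) = 2.028×10^-4 K/W
R_aerogel blanket = (1/0.222 − 1/0.362)/(4π×0.0144) = 9.627 K/W
R_polyisocyanurate foam = (1/0.362 − 1/0.397)/(4π×0.0258) = 0.7512 K/W
R_outer film = 1/(h·4πr_o²) = 1/(15.4×4π×0.397²) = 0.03279 K/W
R_total = 10.41 K/W
Q = ΔT/R_total = 193/10.41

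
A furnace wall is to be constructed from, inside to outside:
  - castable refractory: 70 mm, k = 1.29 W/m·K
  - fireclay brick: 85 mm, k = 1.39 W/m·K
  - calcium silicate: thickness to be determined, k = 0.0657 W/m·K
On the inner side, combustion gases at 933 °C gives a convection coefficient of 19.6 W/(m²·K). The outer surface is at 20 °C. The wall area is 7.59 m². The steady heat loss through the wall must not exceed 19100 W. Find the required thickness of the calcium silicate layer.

L ≈ 12.9 mm

Thermal resistances in series:
R_inner film = 1/(h_i·A) = 1/(19.6×7.59) = 0.006722 K/W
R_castable refractory = L/(kA) = 0.07/(1.29×7.59) = 0.007149 K/W
R_fireclay brick = L/(kA) = 0.085/(1.39×7.59) = 0.008057 K/W
Sum of the known resistances R_other = 0.02193 K/W
Required total resistance R_tot = ΔT/Q_allow = 913/19100 = 0.0478 K/W
R_calcium silicate = R_tot − R_other = 0.02587 K/W
L = R·k·A = 0.02587×0.0657×7.59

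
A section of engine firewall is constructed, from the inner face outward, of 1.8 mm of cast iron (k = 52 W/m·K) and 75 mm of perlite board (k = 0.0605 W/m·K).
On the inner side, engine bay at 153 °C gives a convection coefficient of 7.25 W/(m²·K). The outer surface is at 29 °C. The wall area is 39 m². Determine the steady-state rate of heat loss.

Thermal resistances in series:
R_inner film = 1/(h_i·A) = 1/(7.25×39) = 0.003537 K/W
R_cast iron = L/(kA) = 0.0018/(52×39) = 8.876×10^-7 K/W
R_perlite board = L/(kA) = 0.075/(0.0605×39) = 0.03179 K/W
R_total = 0.03532 K/W
Q = ΔT / R_total = 124 / 0.03532

Q ≈ 3510 W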